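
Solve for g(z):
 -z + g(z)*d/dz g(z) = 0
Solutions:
 g(z) = -sqrt(C1 + z^2)
 g(z) = sqrt(C1 + z^2)


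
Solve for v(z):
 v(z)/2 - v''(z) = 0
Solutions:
 v(z) = C1*exp(-sqrt(2)*z/2) + C2*exp(sqrt(2)*z/2)


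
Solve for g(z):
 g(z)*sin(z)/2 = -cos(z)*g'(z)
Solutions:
 g(z) = C1*sqrt(cos(z))


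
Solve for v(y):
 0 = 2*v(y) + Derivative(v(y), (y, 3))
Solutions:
 v(y) = C3*exp(-2^(1/3)*y) + (C1*sin(2^(1/3)*sqrt(3)*y/2) + C2*cos(2^(1/3)*sqrt(3)*y/2))*exp(2^(1/3)*y/2)


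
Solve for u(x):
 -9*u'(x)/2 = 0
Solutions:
 u(x) = C1


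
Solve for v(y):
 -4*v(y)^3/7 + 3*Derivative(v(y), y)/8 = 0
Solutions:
 v(y) = -sqrt(42)*sqrt(-1/(C1 + 32*y))/2
 v(y) = sqrt(42)*sqrt(-1/(C1 + 32*y))/2


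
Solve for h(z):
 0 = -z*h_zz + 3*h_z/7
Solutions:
 h(z) = C1 + C2*z^(10/7)


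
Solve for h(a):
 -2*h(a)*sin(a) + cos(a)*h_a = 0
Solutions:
 h(a) = C1/cos(a)^2


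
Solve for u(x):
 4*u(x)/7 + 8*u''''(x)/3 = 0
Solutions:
 u(x) = (C1*sin(6^(1/4)*7^(3/4)*x/14) + C2*cos(6^(1/4)*7^(3/4)*x/14))*exp(-6^(1/4)*7^(3/4)*x/14) + (C3*sin(6^(1/4)*7^(3/4)*x/14) + C4*cos(6^(1/4)*7^(3/4)*x/14))*exp(6^(1/4)*7^(3/4)*x/14)


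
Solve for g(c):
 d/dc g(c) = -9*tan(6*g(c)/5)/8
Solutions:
 g(c) = -5*asin(C1*exp(-27*c/20))/6 + 5*pi/6
 g(c) = 5*asin(C1*exp(-27*c/20))/6


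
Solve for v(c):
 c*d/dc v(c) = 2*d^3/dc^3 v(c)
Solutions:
 v(c) = C1 + Integral(C2*airyai(2^(2/3)*c/2) + C3*airybi(2^(2/3)*c/2), c)


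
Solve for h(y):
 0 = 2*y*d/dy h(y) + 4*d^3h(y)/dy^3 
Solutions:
 h(y) = C1 + Integral(C2*airyai(-2^(2/3)*y/2) + C3*airybi(-2^(2/3)*y/2), y)


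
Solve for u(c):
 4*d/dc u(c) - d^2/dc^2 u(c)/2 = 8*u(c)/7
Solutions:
 u(c) = C1*exp(4*c*(1 - sqrt(42)/7)) + C2*exp(4*c*(sqrt(42)/7 + 1))


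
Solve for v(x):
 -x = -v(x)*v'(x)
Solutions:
 v(x) = -sqrt(C1 + x^2)
 v(x) = sqrt(C1 + x^2)


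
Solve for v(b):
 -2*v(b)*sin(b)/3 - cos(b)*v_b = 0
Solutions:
 v(b) = C1*cos(b)^(2/3)


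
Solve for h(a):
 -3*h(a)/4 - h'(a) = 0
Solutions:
 h(a) = C1*exp(-3*a/4)


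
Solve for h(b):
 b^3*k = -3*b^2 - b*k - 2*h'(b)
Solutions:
 h(b) = C1 - b^4*k/8 - b^3/2 - b^2*k/4


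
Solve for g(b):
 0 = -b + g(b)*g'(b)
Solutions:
 g(b) = -sqrt(C1 + b^2)
 g(b) = sqrt(C1 + b^2)


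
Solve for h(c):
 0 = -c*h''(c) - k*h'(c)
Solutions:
 h(c) = C1 + c^(1 - re(k))*(C2*sin(log(c)*Abs(im(k))) + C3*cos(log(c)*im(k)))


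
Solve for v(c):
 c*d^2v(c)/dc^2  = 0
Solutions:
 v(c) = C1 + C2*c


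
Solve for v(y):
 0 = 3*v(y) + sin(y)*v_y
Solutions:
 v(y) = C1*(cos(y) + 1)^(3/2)/(cos(y) - 1)^(3/2)


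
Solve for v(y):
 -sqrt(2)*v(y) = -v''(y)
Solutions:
 v(y) = C1*exp(-2^(1/4)*y) + C2*exp(2^(1/4)*y)


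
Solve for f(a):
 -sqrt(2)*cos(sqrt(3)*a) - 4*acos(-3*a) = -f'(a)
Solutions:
 f(a) = C1 + 4*a*acos(-3*a) + 4*sqrt(1 - 9*a^2)/3 + sqrt(6)*sin(sqrt(3)*a)/3


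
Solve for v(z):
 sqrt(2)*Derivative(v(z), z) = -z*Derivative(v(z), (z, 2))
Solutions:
 v(z) = C1 + C2*z^(1 - sqrt(2))


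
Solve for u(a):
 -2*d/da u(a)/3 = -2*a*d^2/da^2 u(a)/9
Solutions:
 u(a) = C1 + C2*a^4


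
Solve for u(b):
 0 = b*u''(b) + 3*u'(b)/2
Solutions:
 u(b) = C1 + C2/sqrt(b)


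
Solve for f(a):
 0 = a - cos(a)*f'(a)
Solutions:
 f(a) = C1 + Integral(a/cos(a), a)


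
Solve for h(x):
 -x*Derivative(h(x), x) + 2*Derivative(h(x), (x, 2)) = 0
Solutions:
 h(x) = C1 + C2*erfi(x/2)


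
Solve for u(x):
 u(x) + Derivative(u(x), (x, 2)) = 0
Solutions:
 u(x) = C1*sin(x) + C2*cos(x)


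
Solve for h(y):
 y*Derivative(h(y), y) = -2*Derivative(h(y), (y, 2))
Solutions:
 h(y) = C1 + C2*erf(y/2)


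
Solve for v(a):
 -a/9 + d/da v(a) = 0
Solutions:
 v(a) = C1 + a^2/18


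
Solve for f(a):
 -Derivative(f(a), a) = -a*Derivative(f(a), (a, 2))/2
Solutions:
 f(a) = C1 + C2*a^3


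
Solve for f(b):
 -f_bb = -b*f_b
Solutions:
 f(b) = C1 + C2*erfi(sqrt(2)*b/2)


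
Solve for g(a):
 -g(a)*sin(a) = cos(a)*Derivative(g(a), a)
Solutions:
 g(a) = C1*cos(a)


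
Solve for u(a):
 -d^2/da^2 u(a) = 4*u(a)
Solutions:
 u(a) = C1*sin(2*a) + C2*cos(2*a)


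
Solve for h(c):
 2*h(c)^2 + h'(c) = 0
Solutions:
 h(c) = 1/(C1 + 2*c)


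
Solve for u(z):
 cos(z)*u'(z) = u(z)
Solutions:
 u(z) = C1*sqrt(sin(z) + 1)/sqrt(sin(z) - 1)


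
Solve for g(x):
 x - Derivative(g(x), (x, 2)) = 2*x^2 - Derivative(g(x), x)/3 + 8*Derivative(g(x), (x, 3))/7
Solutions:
 g(x) = C1 + C2*exp(x*(-21 + sqrt(1113))/48) + C3*exp(-x*(21 + sqrt(1113))/48) + 2*x^3 + 33*x^2/2 + 981*x/7


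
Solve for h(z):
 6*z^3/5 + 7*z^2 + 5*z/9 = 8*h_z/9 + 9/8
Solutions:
 h(z) = C1 + 27*z^4/80 + 21*z^3/8 + 5*z^2/16 - 81*z/64


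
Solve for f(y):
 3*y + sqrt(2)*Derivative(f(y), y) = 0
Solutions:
 f(y) = C1 - 3*sqrt(2)*y^2/4


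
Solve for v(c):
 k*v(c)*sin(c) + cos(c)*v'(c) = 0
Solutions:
 v(c) = C1*exp(k*log(cos(c)))


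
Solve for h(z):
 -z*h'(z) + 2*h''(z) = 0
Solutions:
 h(z) = C1 + C2*erfi(z/2)


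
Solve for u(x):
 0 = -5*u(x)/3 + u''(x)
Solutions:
 u(x) = C1*exp(-sqrt(15)*x/3) + C2*exp(sqrt(15)*x/3)


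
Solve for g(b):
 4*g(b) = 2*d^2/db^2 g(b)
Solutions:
 g(b) = C1*exp(-sqrt(2)*b) + C2*exp(sqrt(2)*b)


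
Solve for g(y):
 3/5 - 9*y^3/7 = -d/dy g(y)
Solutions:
 g(y) = C1 + 9*y^4/28 - 3*y/5


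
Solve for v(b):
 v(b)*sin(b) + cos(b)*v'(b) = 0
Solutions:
 v(b) = C1*cos(b)


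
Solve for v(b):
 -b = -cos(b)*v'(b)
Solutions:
 v(b) = C1 + Integral(b/cos(b), b)


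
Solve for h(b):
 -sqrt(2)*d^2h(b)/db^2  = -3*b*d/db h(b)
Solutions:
 h(b) = C1 + C2*erfi(2^(1/4)*sqrt(3)*b/2)


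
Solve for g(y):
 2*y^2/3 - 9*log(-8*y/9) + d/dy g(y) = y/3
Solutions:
 g(y) = C1 - 2*y^3/9 + y^2/6 + 9*y*log(-y) + 9*y*(-2*log(3) - 1 + 3*log(2))


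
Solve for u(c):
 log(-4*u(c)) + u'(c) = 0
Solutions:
 Integral(1/(log(-_y) + 2*log(2)), (_y, u(c))) = C1 - c


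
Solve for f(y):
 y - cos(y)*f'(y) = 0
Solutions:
 f(y) = C1 + Integral(y/cos(y), y)


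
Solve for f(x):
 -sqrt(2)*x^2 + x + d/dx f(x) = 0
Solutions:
 f(x) = C1 + sqrt(2)*x^3/3 - x^2/2


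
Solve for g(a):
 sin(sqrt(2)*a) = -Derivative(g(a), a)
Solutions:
 g(a) = C1 + sqrt(2)*cos(sqrt(2)*a)/2


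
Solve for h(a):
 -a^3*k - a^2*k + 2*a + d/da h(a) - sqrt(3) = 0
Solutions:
 h(a) = C1 + a^4*k/4 + a^3*k/3 - a^2 + sqrt(3)*a


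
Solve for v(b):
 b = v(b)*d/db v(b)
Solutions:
 v(b) = -sqrt(C1 + b^2)
 v(b) = sqrt(C1 + b^2)


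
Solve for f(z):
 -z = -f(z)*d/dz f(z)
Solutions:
 f(z) = -sqrt(C1 + z^2)
 f(z) = sqrt(C1 + z^2)


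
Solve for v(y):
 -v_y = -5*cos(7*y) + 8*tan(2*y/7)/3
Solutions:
 v(y) = C1 + 28*log(cos(2*y/7))/3 + 5*sin(7*y)/7


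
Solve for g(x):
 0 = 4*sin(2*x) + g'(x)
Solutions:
 g(x) = C1 + 2*cos(2*x)


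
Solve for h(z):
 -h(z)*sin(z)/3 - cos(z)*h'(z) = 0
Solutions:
 h(z) = C1*cos(z)^(1/3)


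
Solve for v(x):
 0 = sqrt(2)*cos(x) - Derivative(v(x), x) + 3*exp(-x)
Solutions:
 v(x) = C1 + sqrt(2)*sin(x) - 3*exp(-x)


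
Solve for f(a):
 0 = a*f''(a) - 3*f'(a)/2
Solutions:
 f(a) = C1 + C2*a^(5/2)


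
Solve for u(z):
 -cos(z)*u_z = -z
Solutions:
 u(z) = C1 + Integral(z/cos(z), z)


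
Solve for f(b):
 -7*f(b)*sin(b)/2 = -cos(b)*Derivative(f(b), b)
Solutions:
 f(b) = C1/cos(b)^(7/2)


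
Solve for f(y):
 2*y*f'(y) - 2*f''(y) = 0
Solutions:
 f(y) = C1 + C2*erfi(sqrt(2)*y/2)


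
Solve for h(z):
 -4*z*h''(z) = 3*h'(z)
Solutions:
 h(z) = C1 + C2*z^(1/4)


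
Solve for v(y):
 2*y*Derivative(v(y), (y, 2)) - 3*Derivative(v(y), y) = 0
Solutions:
 v(y) = C1 + C2*y^(5/2)


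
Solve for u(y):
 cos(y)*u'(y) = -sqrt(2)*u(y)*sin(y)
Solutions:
 u(y) = C1*cos(y)^(sqrt(2))


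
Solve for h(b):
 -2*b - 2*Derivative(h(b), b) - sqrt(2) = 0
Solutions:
 h(b) = C1 - b^2/2 - sqrt(2)*b/2


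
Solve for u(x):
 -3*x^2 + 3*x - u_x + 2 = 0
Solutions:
 u(x) = C1 - x^3 + 3*x^2/2 + 2*x


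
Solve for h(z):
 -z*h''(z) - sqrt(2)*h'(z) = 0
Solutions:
 h(z) = C1 + C2*z^(1 - sqrt(2))


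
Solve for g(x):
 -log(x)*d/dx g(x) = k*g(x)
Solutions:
 g(x) = C1*exp(-k*li(x))


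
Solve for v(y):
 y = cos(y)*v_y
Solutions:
 v(y) = C1 + Integral(y/cos(y), y)


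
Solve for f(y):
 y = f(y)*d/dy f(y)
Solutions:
 f(y) = -sqrt(C1 + y^2)
 f(y) = sqrt(C1 + y^2)


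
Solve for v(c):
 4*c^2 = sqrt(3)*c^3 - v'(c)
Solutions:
 v(c) = C1 + sqrt(3)*c^4/4 - 4*c^3/3


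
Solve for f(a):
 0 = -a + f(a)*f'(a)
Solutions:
 f(a) = -sqrt(C1 + a^2)
 f(a) = sqrt(C1 + a^2)


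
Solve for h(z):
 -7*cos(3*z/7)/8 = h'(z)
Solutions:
 h(z) = C1 - 49*sin(3*z/7)/24


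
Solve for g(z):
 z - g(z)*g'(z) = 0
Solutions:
 g(z) = -sqrt(C1 + z^2)
 g(z) = sqrt(C1 + z^2)


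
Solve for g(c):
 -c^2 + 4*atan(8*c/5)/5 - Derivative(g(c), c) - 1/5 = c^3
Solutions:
 g(c) = C1 - c^4/4 - c^3/3 + 4*c*atan(8*c/5)/5 - c/5 - log(64*c^2 + 25)/4


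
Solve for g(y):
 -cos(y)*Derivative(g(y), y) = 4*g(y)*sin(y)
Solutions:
 g(y) = C1*cos(y)^4


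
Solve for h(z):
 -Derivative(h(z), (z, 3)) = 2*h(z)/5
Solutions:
 h(z) = C3*exp(-2^(1/3)*5^(2/3)*z/5) + (C1*sin(2^(1/3)*sqrt(3)*5^(2/3)*z/10) + C2*cos(2^(1/3)*sqrt(3)*5^(2/3)*z/10))*exp(2^(1/3)*5^(2/3)*z/10)


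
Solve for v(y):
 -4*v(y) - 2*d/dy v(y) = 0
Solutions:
 v(y) = C1*exp(-2*y)


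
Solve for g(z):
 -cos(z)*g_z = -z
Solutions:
 g(z) = C1 + Integral(z/cos(z), z)


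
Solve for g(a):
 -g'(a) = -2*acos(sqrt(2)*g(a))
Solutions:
 Integral(1/acos(sqrt(2)*_y), (_y, g(a))) = C1 + 2*a


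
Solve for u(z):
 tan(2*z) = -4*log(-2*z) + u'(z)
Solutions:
 u(z) = C1 + 4*z*log(-z) - 4*z + 4*z*log(2) - log(cos(2*z))/2


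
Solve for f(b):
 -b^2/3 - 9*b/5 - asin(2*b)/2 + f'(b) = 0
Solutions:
 f(b) = C1 + b^3/9 + 9*b^2/10 + b*asin(2*b)/2 + sqrt(1 - 4*b^2)/4


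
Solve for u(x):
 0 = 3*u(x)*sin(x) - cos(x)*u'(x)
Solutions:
 u(x) = C1/cos(x)^3


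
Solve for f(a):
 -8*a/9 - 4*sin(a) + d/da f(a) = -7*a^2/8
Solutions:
 f(a) = C1 - 7*a^3/24 + 4*a^2/9 - 4*cos(a)


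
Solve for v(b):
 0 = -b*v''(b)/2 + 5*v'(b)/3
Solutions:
 v(b) = C1 + C2*b^(13/3)


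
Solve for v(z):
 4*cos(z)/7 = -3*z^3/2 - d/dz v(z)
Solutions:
 v(z) = C1 - 3*z^4/8 - 4*sin(z)/7


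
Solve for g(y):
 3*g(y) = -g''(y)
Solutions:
 g(y) = C1*sin(sqrt(3)*y) + C2*cos(sqrt(3)*y)


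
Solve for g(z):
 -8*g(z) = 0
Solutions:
 g(z) = 0


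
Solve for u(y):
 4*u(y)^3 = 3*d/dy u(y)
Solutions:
 u(y) = -sqrt(6)*sqrt(-1/(C1 + 4*y))/2
 u(y) = sqrt(6)*sqrt(-1/(C1 + 4*y))/2


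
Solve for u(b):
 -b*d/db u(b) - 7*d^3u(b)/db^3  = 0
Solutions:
 u(b) = C1 + Integral(C2*airyai(-7^(2/3)*b/7) + C3*airybi(-7^(2/3)*b/7), b)


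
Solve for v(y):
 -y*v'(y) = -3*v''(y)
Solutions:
 v(y) = C1 + C2*erfi(sqrt(6)*y/6)


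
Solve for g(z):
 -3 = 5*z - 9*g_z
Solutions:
 g(z) = C1 + 5*z^2/18 + z/3


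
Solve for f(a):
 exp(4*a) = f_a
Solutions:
 f(a) = C1 + exp(4*a)/4


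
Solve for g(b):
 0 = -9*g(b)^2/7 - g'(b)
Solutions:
 g(b) = 7/(C1 + 9*b)


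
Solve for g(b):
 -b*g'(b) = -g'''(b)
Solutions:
 g(b) = C1 + Integral(C2*airyai(b) + C3*airybi(b), b)


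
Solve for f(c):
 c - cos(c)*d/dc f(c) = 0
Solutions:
 f(c) = C1 + Integral(c/cos(c), c)


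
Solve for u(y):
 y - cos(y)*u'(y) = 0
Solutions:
 u(y) = C1 + Integral(y/cos(y), y)


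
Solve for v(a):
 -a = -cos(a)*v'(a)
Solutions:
 v(a) = C1 + Integral(a/cos(a), a)


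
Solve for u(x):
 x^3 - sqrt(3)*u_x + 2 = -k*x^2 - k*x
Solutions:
 u(x) = C1 + sqrt(3)*k*x^3/9 + sqrt(3)*k*x^2/6 + sqrt(3)*x^4/12 + 2*sqrt(3)*x/3


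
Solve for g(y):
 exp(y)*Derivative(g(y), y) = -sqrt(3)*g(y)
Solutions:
 g(y) = C1*exp(sqrt(3)*exp(-y))


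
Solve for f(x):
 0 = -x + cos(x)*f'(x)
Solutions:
 f(x) = C1 + Integral(x/cos(x), x)


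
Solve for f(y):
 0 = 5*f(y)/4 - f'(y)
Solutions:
 f(y) = C1*exp(5*y/4)


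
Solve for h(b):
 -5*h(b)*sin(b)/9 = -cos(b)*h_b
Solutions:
 h(b) = C1/cos(b)^(5/9)


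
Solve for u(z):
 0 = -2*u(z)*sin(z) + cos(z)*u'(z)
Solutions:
 u(z) = C1/cos(z)^2


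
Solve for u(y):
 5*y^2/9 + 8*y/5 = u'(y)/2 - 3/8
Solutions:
 u(y) = C1 + 10*y^3/27 + 8*y^2/5 + 3*y/4


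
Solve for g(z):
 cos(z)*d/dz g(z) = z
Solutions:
 g(z) = C1 + Integral(z/cos(z), z)


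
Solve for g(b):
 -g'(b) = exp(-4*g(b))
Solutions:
 g(b) = log(-I*(C1 - 4*b)^(1/4))
 g(b) = log(I*(C1 - 4*b)^(1/4))
 g(b) = log(-(C1 - 4*b)^(1/4))
 g(b) = log(C1 - 4*b)/4


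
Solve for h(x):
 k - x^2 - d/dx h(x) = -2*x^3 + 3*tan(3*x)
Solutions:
 h(x) = C1 + k*x + x^4/2 - x^3/3 + log(cos(3*x))


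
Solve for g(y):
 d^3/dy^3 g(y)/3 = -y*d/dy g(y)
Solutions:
 g(y) = C1 + Integral(C2*airyai(-3^(1/3)*y) + C3*airybi(-3^(1/3)*y), y)


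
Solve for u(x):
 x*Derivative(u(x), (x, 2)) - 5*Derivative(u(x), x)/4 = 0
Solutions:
 u(x) = C1 + C2*x^(9/4)


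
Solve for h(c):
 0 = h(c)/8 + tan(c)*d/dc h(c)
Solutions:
 h(c) = C1/sin(c)^(1/8)


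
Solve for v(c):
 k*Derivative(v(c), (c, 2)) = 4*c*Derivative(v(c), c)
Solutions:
 v(c) = C1 + C2*erf(sqrt(2)*c*sqrt(-1/k))/sqrt(-1/k)


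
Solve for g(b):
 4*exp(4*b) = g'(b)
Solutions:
 g(b) = C1 + exp(4*b)


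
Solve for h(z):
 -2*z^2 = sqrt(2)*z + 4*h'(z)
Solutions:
 h(z) = C1 - z^3/6 - sqrt(2)*z^2/8


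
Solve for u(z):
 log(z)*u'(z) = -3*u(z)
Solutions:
 u(z) = C1*exp(-3*li(z))


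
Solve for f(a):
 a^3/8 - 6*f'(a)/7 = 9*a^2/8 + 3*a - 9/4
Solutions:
 f(a) = C1 + 7*a^4/192 - 7*a^3/16 - 7*a^2/4 + 21*a/8


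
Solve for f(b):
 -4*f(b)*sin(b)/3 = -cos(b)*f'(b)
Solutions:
 f(b) = C1/cos(b)^(4/3)


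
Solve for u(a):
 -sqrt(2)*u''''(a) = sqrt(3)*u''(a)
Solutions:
 u(a) = C1 + C2*a + C3*sin(2^(3/4)*3^(1/4)*a/2) + C4*cos(2^(3/4)*3^(1/4)*a/2)


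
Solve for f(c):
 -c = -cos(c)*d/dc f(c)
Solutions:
 f(c) = C1 + Integral(c/cos(c), c)


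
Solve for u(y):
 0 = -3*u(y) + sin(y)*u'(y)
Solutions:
 u(y) = C1*(cos(y) - 1)^(3/2)/(cos(y) + 1)^(3/2)


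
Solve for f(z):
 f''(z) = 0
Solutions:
 f(z) = C1 + C2*z


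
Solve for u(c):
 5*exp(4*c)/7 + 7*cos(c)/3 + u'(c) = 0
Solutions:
 u(c) = C1 - 5*exp(4*c)/28 - 7*sin(c)/3


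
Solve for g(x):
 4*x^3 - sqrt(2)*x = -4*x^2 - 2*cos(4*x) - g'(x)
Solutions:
 g(x) = C1 - x^4 - 4*x^3/3 + sqrt(2)*x^2/2 - sin(4*x)/2


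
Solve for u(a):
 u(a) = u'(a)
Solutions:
 u(a) = C1*exp(a)


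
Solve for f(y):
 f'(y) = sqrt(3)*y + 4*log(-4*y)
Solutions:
 f(y) = C1 + sqrt(3)*y^2/2 + 4*y*log(-y) + 4*y*(-1 + 2*log(2))


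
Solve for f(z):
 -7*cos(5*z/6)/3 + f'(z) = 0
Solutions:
 f(z) = C1 + 14*sin(5*z/6)/5


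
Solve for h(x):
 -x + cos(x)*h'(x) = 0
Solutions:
 h(x) = C1 + Integral(x/cos(x), x)


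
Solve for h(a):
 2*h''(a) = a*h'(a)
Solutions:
 h(a) = C1 + C2*erfi(a/2)


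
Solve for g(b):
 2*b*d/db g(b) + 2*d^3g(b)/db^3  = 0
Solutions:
 g(b) = C1 + Integral(C2*airyai(-b) + C3*airybi(-b), b)


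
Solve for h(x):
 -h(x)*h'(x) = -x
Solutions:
 h(x) = -sqrt(C1 + x^2)
 h(x) = sqrt(C1 + x^2)


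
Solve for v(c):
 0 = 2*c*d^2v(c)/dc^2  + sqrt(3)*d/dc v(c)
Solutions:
 v(c) = C1 + C2*c^(1 - sqrt(3)/2)


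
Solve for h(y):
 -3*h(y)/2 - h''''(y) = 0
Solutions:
 h(y) = (C1*sin(6^(1/4)*y/2) + C2*cos(6^(1/4)*y/2))*exp(-6^(1/4)*y/2) + (C3*sin(6^(1/4)*y/2) + C4*cos(6^(1/4)*y/2))*exp(6^(1/4)*y/2)


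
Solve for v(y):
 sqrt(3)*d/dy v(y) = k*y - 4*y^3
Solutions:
 v(y) = C1 + sqrt(3)*k*y^2/6 - sqrt(3)*y^4/3


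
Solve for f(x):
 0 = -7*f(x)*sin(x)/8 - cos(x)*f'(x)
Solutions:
 f(x) = C1*cos(x)^(7/8)


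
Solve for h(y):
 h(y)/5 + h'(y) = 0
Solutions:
 h(y) = C1*exp(-y/5)


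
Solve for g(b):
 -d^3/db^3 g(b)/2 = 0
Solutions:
 g(b) = C1 + C2*b + C3*b^2


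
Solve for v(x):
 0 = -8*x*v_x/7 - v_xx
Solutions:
 v(x) = C1 + C2*erf(2*sqrt(7)*x/7)


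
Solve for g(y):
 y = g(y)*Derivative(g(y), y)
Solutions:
 g(y) = -sqrt(C1 + y^2)
 g(y) = sqrt(C1 + y^2)


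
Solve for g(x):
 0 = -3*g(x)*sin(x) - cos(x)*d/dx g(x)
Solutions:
 g(x) = C1*cos(x)^3


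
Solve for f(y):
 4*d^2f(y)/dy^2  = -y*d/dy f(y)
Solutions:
 f(y) = C1 + C2*erf(sqrt(2)*y/4)


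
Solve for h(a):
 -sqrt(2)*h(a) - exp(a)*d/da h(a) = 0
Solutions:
 h(a) = C1*exp(sqrt(2)*exp(-a))


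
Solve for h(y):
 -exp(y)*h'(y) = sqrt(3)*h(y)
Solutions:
 h(y) = C1*exp(sqrt(3)*exp(-y))


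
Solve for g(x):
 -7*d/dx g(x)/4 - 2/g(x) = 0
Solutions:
 g(x) = -sqrt(C1 - 112*x)/7
 g(x) = sqrt(C1 - 112*x)/7


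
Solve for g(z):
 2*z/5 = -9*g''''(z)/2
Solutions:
 g(z) = C1 + C2*z + C3*z^2 + C4*z^3 - z^5/1350


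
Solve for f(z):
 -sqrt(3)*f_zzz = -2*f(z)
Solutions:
 f(z) = C3*exp(2^(1/3)*3^(5/6)*z/3) + (C1*sin(6^(1/3)*z/2) + C2*cos(6^(1/3)*z/2))*exp(-2^(1/3)*3^(5/6)*z/6)


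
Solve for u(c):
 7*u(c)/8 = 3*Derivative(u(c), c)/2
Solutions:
 u(c) = C1*exp(7*c/12)


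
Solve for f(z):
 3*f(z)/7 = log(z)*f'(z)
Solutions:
 f(z) = C1*exp(3*li(z)/7)


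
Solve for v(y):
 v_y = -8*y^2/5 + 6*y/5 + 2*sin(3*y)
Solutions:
 v(y) = C1 - 8*y^3/15 + 3*y^2/5 - 2*cos(3*y)/3


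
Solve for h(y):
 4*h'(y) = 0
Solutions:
 h(y) = C1


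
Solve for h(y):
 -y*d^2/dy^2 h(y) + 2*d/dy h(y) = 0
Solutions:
 h(y) = C1 + C2*y^3


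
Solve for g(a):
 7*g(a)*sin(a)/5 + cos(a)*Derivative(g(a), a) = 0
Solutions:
 g(a) = C1*cos(a)^(7/5)


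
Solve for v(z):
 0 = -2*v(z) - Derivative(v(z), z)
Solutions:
 v(z) = C1*exp(-2*z)


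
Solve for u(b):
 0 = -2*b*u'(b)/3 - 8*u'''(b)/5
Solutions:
 u(b) = C1 + Integral(C2*airyai(-90^(1/3)*b/6) + C3*airybi(-90^(1/3)*b/6), b)


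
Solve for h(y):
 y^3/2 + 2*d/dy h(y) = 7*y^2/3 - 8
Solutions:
 h(y) = C1 - y^4/16 + 7*y^3/18 - 4*y


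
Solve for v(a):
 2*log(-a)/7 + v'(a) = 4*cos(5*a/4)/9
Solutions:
 v(a) = C1 - 2*a*log(-a)/7 + 2*a/7 + 16*sin(5*a/4)/45


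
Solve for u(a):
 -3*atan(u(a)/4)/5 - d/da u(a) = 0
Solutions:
 Integral(1/atan(_y/4), (_y, u(a))) = C1 - 3*a/5


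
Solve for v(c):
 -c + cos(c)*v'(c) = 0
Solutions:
 v(c) = C1 + Integral(c/cos(c), c)


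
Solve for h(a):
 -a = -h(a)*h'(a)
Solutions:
 h(a) = -sqrt(C1 + a^2)
 h(a) = sqrt(C1 + a^2)


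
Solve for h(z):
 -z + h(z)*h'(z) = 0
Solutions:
 h(z) = -sqrt(C1 + z^2)
 h(z) = sqrt(C1 + z^2)


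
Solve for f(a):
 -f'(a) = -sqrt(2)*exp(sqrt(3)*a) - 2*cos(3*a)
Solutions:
 f(a) = C1 + sqrt(6)*exp(sqrt(3)*a)/3 + 2*sin(3*a)/3


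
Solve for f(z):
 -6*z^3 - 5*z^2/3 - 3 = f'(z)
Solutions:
 f(z) = C1 - 3*z^4/2 - 5*z^3/9 - 3*z


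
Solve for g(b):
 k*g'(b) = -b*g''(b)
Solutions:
 g(b) = C1 + b^(1 - re(k))*(C2*sin(log(b)*Abs(im(k))) + C3*cos(log(b)*im(k)))


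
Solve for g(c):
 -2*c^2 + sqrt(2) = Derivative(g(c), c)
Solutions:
 g(c) = C1 - 2*c^3/3 + sqrt(2)*c


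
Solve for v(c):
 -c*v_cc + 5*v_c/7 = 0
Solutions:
 v(c) = C1 + C2*c^(12/7)


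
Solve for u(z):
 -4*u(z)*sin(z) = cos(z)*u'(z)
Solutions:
 u(z) = C1*cos(z)^4


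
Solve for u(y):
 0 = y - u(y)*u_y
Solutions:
 u(y) = -sqrt(C1 + y^2)
 u(y) = sqrt(C1 + y^2)


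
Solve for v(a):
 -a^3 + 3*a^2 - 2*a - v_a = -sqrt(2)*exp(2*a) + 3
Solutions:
 v(a) = C1 - a^4/4 + a^3 - a^2 - 3*a + sqrt(2)*exp(2*a)/2


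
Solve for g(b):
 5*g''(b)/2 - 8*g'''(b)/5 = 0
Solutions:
 g(b) = C1 + C2*b + C3*exp(25*b/16)


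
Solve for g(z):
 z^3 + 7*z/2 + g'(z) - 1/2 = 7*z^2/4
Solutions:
 g(z) = C1 - z^4/4 + 7*z^3/12 - 7*z^2/4 + z/2


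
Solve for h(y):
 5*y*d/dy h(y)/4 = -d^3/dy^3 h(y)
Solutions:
 h(y) = C1 + Integral(C2*airyai(-10^(1/3)*y/2) + C3*airybi(-10^(1/3)*y/2), y)


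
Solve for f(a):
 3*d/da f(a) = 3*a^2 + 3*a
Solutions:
 f(a) = C1 + a^3/3 + a^2/2


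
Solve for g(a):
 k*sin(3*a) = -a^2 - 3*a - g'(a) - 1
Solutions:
 g(a) = C1 - a^3/3 - 3*a^2/2 - a + k*cos(3*a)/3


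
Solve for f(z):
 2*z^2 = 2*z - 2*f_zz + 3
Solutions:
 f(z) = C1 + C2*z - z^4/12 + z^3/6 + 3*z^2/4


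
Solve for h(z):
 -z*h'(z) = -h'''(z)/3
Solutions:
 h(z) = C1 + Integral(C2*airyai(3^(1/3)*z) + C3*airybi(3^(1/3)*z), z)


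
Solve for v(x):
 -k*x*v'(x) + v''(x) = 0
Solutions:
 v(x) = Piecewise((-sqrt(2)*sqrt(pi)*C1*erf(sqrt(2)*x*sqrt(-k)/2)/(2*sqrt(-k)) - C2, (k > 0) | (k < 0)), (-C1*x - C2, True))


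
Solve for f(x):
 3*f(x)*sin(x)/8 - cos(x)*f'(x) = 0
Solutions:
 f(x) = C1/cos(x)^(3/8)


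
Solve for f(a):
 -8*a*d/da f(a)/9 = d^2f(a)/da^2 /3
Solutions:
 f(a) = C1 + C2*erf(2*sqrt(3)*a/3)


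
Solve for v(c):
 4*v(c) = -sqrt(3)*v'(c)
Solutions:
 v(c) = C1*exp(-4*sqrt(3)*c/3)


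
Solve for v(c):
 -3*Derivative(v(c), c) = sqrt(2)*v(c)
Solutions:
 v(c) = C1*exp(-sqrt(2)*c/3)


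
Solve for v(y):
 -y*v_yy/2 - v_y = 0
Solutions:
 v(y) = C1 + C2/y


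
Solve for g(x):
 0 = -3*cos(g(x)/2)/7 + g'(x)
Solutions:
 -3*x/7 - log(sin(g(x)/2) - 1) + log(sin(g(x)/2) + 1) = C1


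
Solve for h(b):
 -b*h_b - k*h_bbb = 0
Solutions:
 h(b) = C1 + Integral(C2*airyai(b*(-1/k)^(1/3)) + C3*airybi(b*(-1/k)^(1/3)), b)


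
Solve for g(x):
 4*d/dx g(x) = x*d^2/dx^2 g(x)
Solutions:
 g(x) = C1 + C2*x^5


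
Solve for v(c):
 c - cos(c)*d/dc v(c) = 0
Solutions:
 v(c) = C1 + Integral(c/cos(c), c)


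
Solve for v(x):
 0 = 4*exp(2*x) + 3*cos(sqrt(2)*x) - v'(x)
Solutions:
 v(x) = C1 + 2*exp(2*x) + 3*sqrt(2)*sin(sqrt(2)*x)/2


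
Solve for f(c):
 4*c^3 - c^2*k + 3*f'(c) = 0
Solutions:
 f(c) = C1 - c^4/3 + c^3*k/9


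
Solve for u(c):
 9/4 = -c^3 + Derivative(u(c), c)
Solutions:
 u(c) = C1 + c^4/4 + 9*c/4


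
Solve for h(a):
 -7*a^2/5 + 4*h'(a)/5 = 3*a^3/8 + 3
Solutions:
 h(a) = C1 + 15*a^4/128 + 7*a^3/12 + 15*a/4


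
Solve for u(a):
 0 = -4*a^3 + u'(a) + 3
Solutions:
 u(a) = C1 + a^4 - 3*a


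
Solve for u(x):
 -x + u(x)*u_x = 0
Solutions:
 u(x) = -sqrt(C1 + x^2)
 u(x) = sqrt(C1 + x^2)


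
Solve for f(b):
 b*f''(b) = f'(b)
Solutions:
 f(b) = C1 + C2*b^2


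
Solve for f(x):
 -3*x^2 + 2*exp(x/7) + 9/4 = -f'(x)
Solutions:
 f(x) = C1 + x^3 - 9*x/4 - 14*exp(x/7)


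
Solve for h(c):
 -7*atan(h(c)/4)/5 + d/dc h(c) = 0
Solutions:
 Integral(1/atan(_y/4), (_y, h(c))) = C1 + 7*c/5


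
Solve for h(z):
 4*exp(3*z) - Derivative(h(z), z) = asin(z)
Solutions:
 h(z) = C1 - z*asin(z) - sqrt(1 - z^2) + 4*exp(3*z)/3


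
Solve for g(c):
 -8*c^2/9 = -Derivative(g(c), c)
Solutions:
 g(c) = C1 + 8*c^3/27


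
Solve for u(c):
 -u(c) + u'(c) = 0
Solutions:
 u(c) = C1*exp(c)


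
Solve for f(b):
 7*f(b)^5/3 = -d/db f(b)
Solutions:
 f(b) = -3^(1/4)*(1/(C1 + 28*b))^(1/4)
 f(b) = 3^(1/4)*(1/(C1 + 28*b))^(1/4)
 f(b) = -3^(1/4)*I*(1/(C1 + 28*b))^(1/4)
 f(b) = 3^(1/4)*I*(1/(C1 + 28*b))^(1/4)


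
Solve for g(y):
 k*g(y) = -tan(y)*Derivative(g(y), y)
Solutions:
 g(y) = C1*exp(-k*log(sin(y)))


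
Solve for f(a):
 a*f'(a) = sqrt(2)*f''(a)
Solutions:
 f(a) = C1 + C2*erfi(2^(1/4)*a/2)


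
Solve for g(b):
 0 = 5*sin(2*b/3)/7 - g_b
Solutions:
 g(b) = C1 - 15*cos(2*b/3)/14


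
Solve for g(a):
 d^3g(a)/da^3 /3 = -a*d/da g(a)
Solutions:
 g(a) = C1 + Integral(C2*airyai(-3^(1/3)*a) + C3*airybi(-3^(1/3)*a), a)


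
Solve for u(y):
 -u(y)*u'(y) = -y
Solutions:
 u(y) = -sqrt(C1 + y^2)
 u(y) = sqrt(C1 + y^2)


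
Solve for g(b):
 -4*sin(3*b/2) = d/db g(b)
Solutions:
 g(b) = C1 + 8*cos(3*b/2)/3


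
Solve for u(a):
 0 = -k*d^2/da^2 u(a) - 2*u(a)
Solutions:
 u(a) = C1*exp(-sqrt(2)*a*sqrt(-1/k)) + C2*exp(sqrt(2)*a*sqrt(-1/k))


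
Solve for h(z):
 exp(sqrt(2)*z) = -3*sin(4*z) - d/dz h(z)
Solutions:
 h(z) = C1 - sqrt(2)*exp(sqrt(2)*z)/2 + 3*cos(4*z)/4


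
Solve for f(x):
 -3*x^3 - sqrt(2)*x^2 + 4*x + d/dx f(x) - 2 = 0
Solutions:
 f(x) = C1 + 3*x^4/4 + sqrt(2)*x^3/3 - 2*x^2 + 2*x


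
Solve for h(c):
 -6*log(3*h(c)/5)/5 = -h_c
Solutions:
 -5*Integral(1/(log(_y) - log(5) + log(3)), (_y, h(c)))/6 = C1 - c


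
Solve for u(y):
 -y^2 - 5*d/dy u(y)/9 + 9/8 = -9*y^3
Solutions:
 u(y) = C1 + 81*y^4/20 - 3*y^3/5 + 81*y/40


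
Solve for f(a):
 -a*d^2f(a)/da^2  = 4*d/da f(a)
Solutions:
 f(a) = C1 + C2/a^3


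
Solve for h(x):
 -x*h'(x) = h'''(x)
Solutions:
 h(x) = C1 + Integral(C2*airyai(-x) + C3*airybi(-x), x)


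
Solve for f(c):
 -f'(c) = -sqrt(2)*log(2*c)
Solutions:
 f(c) = C1 + sqrt(2)*c*log(c) - sqrt(2)*c + sqrt(2)*c*log(2)


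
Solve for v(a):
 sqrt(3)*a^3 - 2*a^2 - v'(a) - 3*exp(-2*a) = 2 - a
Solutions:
 v(a) = C1 + sqrt(3)*a^4/4 - 2*a^3/3 + a^2/2 - 2*a + 3*exp(-2*a)/2


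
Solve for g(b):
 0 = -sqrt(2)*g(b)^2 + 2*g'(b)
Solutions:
 g(b) = -2/(C1 + sqrt(2)*b)


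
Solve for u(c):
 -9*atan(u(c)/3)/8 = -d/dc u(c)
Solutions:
 Integral(1/atan(_y/3), (_y, u(c))) = C1 + 9*c/8


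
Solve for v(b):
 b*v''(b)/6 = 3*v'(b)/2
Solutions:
 v(b) = C1 + C2*b^10


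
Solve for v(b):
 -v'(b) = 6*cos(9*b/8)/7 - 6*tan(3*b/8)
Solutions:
 v(b) = C1 - 16*log(cos(3*b/8)) - 16*sin(9*b/8)/21


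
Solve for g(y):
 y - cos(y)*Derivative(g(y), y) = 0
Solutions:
 g(y) = C1 + Integral(y/cos(y), y)


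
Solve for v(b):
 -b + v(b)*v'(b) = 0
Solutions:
 v(b) = -sqrt(C1 + b^2)
 v(b) = sqrt(C1 + b^2)


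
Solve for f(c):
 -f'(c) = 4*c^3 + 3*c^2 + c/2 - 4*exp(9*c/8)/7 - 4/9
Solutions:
 f(c) = C1 - c^4 - c^3 - c^2/4 + 4*c/9 + 32*exp(9*c/8)/63


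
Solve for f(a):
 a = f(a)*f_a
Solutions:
 f(a) = -sqrt(C1 + a^2)
 f(a) = sqrt(C1 + a^2)


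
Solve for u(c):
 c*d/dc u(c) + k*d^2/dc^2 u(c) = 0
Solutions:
 u(c) = C1 + C2*sqrt(k)*erf(sqrt(2)*c*sqrt(1/k)/2)


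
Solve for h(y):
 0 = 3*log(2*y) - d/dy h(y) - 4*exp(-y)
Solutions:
 h(y) = C1 + 3*y*log(y) + 3*y*(-1 + log(2)) + 4*exp(-y)


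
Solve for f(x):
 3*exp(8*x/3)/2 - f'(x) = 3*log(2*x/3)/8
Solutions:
 f(x) = C1 - 3*x*log(x)/8 + 3*x*(-log(2) + 1 + log(3))/8 + 9*exp(8*x/3)/16


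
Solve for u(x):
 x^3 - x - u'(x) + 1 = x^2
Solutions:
 u(x) = C1 + x^4/4 - x^3/3 - x^2/2 + x


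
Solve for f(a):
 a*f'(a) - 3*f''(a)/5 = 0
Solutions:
 f(a) = C1 + C2*erfi(sqrt(30)*a/6)


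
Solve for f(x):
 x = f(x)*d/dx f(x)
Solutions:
 f(x) = -sqrt(C1 + x^2)
 f(x) = sqrt(C1 + x^2)


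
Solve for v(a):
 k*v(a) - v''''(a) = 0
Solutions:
 v(a) = C1*exp(-a*k^(1/4)) + C2*exp(a*k^(1/4)) + C3*exp(-I*a*k^(1/4)) + C4*exp(I*a*k^(1/4))


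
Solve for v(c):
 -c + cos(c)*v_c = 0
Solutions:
 v(c) = C1 + Integral(c/cos(c), c)


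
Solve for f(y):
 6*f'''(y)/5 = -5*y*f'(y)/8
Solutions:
 f(y) = C1 + Integral(C2*airyai(-30^(2/3)*y/12) + C3*airybi(-30^(2/3)*y/12), y)


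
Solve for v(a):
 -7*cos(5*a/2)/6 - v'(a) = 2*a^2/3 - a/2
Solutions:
 v(a) = C1 - 2*a^3/9 + a^2/4 - 7*sin(5*a/2)/15


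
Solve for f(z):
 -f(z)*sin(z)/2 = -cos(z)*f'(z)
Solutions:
 f(z) = C1/sqrt(cos(z))


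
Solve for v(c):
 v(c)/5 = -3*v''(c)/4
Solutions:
 v(c) = C1*sin(2*sqrt(15)*c/15) + C2*cos(2*sqrt(15)*c/15)


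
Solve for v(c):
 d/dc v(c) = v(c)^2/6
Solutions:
 v(c) = -6/(C1 + c)


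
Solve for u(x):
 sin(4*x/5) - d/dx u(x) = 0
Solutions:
 u(x) = C1 - 5*cos(4*x/5)/4


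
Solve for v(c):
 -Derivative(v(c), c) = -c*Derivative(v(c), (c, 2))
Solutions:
 v(c) = C1 + C2*c^2


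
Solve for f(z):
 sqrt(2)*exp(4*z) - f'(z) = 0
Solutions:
 f(z) = C1 + sqrt(2)*exp(4*z)/4


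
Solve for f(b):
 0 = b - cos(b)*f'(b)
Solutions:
 f(b) = C1 + Integral(b/cos(b), b)


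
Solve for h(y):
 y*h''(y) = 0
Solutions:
 h(y) = C1 + C2*y


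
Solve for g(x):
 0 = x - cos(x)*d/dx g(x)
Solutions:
 g(x) = C1 + Integral(x/cos(x), x)


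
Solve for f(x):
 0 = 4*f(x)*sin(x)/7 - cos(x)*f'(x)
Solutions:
 f(x) = C1/cos(x)^(4/7)


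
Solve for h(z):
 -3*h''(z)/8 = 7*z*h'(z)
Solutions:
 h(z) = C1 + C2*erf(2*sqrt(21)*z/3)


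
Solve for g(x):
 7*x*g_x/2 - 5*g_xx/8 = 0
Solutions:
 g(x) = C1 + C2*erfi(sqrt(70)*x/5)


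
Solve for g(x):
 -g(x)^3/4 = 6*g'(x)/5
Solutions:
 g(x) = -2*sqrt(3)*sqrt(-1/(C1 - 5*x))
 g(x) = 2*sqrt(3)*sqrt(-1/(C1 - 5*x))


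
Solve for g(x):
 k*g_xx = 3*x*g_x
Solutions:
 g(x) = C1 + C2*erf(sqrt(6)*x*sqrt(-1/k)/2)/sqrt(-1/k)


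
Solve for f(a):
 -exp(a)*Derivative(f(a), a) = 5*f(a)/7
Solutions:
 f(a) = C1*exp(5*exp(-a)/7)


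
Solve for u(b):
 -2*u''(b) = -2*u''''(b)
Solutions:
 u(b) = C1 + C2*b + C3*exp(-b) + C4*exp(b)


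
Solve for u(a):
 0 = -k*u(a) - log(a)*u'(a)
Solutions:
 u(a) = C1*exp(-k*li(a))


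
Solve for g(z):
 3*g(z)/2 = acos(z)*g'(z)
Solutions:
 g(z) = C1*exp(3*Integral(1/acos(z), z)/2)


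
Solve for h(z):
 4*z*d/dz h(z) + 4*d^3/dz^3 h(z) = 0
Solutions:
 h(z) = C1 + Integral(C2*airyai(-z) + C3*airybi(-z), z)


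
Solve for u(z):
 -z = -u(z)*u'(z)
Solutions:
 u(z) = -sqrt(C1 + z^2)
 u(z) = sqrt(C1 + z^2)


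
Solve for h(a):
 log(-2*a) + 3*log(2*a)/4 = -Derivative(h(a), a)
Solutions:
 h(a) = C1 - 7*a*log(a)/4 + a*(-7*log(2)/4 + 7/4 - I*pi)


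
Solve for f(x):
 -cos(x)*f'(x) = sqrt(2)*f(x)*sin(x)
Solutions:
 f(x) = C1*cos(x)^(sqrt(2))


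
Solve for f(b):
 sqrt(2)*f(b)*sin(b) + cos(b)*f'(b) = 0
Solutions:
 f(b) = C1*cos(b)^(sqrt(2))


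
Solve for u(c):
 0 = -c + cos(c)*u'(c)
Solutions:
 u(c) = C1 + Integral(c/cos(c), c)


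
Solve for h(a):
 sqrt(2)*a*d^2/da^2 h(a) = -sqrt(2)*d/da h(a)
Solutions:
 h(a) = C1 + C2*log(a)


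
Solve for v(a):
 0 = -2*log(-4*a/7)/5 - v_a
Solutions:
 v(a) = C1 - 2*a*log(-a)/5 + 2*a*(-2*log(2) + 1 + log(7))/5


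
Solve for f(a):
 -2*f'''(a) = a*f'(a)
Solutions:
 f(a) = C1 + Integral(C2*airyai(-2^(2/3)*a/2) + C3*airybi(-2^(2/3)*a/2), a)


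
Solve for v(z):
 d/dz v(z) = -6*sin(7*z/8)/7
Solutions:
 v(z) = C1 + 48*cos(7*z/8)/49


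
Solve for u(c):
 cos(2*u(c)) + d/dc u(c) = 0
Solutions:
 u(c) = -asin((C1 + exp(4*c))/(C1 - exp(4*c)))/2 + pi/2
 u(c) = asin((C1 + exp(4*c))/(C1 - exp(4*c)))/2


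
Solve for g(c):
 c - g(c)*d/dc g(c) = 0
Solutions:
 g(c) = -sqrt(C1 + c^2)
 g(c) = sqrt(C1 + c^2)


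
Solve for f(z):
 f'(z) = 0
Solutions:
 f(z) = C1


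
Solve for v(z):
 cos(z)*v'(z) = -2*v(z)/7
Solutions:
 v(z) = C1*(sin(z) - 1)^(1/7)/(sin(z) + 1)^(1/7)


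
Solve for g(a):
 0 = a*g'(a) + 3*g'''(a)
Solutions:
 g(a) = C1 + Integral(C2*airyai(-3^(2/3)*a/3) + C3*airybi(-3^(2/3)*a/3), a)


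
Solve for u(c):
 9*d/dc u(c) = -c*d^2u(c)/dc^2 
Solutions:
 u(c) = C1 + C2/c^8


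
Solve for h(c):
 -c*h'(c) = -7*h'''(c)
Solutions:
 h(c) = C1 + Integral(C2*airyai(7^(2/3)*c/7) + C3*airybi(7^(2/3)*c/7), c)


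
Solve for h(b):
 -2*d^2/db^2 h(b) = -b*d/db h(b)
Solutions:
 h(b) = C1 + C2*erfi(b/2)


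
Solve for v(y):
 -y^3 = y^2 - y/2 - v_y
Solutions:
 v(y) = C1 + y^4/4 + y^3/3 - y^2/4


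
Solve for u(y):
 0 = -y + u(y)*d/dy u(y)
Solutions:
 u(y) = -sqrt(C1 + y^2)
 u(y) = sqrt(C1 + y^2)


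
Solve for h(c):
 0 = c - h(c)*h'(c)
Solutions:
 h(c) = -sqrt(C1 + c^2)
 h(c) = sqrt(C1 + c^2)


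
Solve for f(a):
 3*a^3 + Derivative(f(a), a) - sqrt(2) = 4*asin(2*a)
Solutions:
 f(a) = C1 - 3*a^4/4 + 4*a*asin(2*a) + sqrt(2)*a + 2*sqrt(1 - 4*a^2)


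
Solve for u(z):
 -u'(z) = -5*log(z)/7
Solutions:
 u(z) = C1 + 5*z*log(z)/7 - 5*z/7


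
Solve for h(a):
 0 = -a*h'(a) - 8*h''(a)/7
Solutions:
 h(a) = C1 + C2*erf(sqrt(7)*a/4)


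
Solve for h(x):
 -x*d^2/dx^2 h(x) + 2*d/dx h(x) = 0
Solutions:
 h(x) = C1 + C2*x^3


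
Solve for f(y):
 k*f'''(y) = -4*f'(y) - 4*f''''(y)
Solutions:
 f(y) = C1 + C2*exp(-y*(k^2/(k^3 + sqrt(-k^6 + (k^3 + 864)^2) + 864)^(1/3) + k + (k^3 + sqrt(-k^6 + (k^3 + 864)^2) + 864)^(1/3))/12) + C3*exp(y*(-4*k^2/((-1 + sqrt(3)*I)*(k^3 + sqrt(-k^6 + (k^3 + 864)^2) + 864)^(1/3)) - 2*k + (k^3 + sqrt(-k^6 + (k^3 + 864)^2) + 864)^(1/3) - sqrt(3)*I*(k^3 + sqrt(-k^6 + (k^3 + 864)^2) + 864)^(1/3))/24) + C4*exp(y*(4*k^2/((1 + sqrt(3)*I)*(k^3 + sqrt(-k^6 + (k^3 + 864)^2) + 864)^(1/3)) - 2*k + (k^3 + sqrt(-k^6 + (k^3 + 864)^2) + 864)^(1/3) + sqrt(3)*I*(k^3 + sqrt(-k^6 + (k^3 + 864)^2) + 864)^(1/3))/24)


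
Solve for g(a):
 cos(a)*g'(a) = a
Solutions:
 g(a) = C1 + Integral(a/cos(a), a)


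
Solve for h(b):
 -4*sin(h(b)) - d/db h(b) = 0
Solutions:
 h(b) = -acos((-C1 - exp(8*b))/(C1 - exp(8*b))) + 2*pi
 h(b) = acos((-C1 - exp(8*b))/(C1 - exp(8*b)))


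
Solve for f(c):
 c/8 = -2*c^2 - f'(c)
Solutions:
 f(c) = C1 - 2*c^3/3 - c^2/16


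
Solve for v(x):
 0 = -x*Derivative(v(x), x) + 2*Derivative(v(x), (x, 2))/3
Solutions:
 v(x) = C1 + C2*erfi(sqrt(3)*x/2)


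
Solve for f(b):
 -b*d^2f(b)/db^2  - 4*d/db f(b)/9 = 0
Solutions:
 f(b) = C1 + C2*b^(5/9)


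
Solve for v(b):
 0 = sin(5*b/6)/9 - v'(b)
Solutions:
 v(b) = C1 - 2*cos(5*b/6)/15


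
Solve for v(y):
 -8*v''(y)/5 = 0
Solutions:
 v(y) = C1 + C2*y


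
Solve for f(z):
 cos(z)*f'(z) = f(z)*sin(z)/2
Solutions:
 f(z) = C1/sqrt(cos(z))


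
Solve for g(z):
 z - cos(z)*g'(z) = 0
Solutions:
 g(z) = C1 + Integral(z/cos(z), z)


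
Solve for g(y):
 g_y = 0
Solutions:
 g(y) = C1


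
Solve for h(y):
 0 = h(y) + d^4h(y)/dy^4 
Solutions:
 h(y) = (C1*sin(sqrt(2)*y/2) + C2*cos(sqrt(2)*y/2))*exp(-sqrt(2)*y/2) + (C3*sin(sqrt(2)*y/2) + C4*cos(sqrt(2)*y/2))*exp(sqrt(2)*y/2)


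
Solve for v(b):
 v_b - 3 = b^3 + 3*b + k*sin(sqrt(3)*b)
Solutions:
 v(b) = C1 + b^4/4 + 3*b^2/2 + 3*b - sqrt(3)*k*cos(sqrt(3)*b)/3


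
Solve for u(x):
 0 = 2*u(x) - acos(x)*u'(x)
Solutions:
 u(x) = C1*exp(2*Integral(1/acos(x), x))


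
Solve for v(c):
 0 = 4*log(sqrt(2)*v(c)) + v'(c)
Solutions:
 Integral(1/(2*log(_y) + log(2)), (_y, v(c)))/2 = C1 - c


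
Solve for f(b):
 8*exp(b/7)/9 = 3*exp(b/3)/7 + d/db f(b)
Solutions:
 f(b) = C1 + 56*exp(b/7)/9 - 9*exp(b/3)/7


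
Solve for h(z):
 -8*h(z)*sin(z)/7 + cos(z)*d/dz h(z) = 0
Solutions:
 h(z) = C1/cos(z)^(8/7)


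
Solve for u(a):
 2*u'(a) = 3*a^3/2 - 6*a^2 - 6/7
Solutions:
 u(a) = C1 + 3*a^4/16 - a^3 - 3*a/7


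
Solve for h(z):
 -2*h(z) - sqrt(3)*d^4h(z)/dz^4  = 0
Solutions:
 h(z) = (C1*sin(2^(3/4)*3^(7/8)*z/6) + C2*cos(2^(3/4)*3^(7/8)*z/6))*exp(-2^(3/4)*3^(7/8)*z/6) + (C3*sin(2^(3/4)*3^(7/8)*z/6) + C4*cos(2^(3/4)*3^(7/8)*z/6))*exp(2^(3/4)*3^(7/8)*z/6)


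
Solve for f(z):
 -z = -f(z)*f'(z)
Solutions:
 f(z) = -sqrt(C1 + z^2)
 f(z) = sqrt(C1 + z^2)


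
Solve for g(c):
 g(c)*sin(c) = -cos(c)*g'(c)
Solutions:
 g(c) = C1*cos(c)


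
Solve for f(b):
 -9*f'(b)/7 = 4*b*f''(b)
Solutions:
 f(b) = C1 + C2*b^(19/28)


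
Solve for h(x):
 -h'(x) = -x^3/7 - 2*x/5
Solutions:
 h(x) = C1 + x^4/28 + x^2/5


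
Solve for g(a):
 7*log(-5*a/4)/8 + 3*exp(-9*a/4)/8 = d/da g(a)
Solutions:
 g(a) = C1 + 7*a*log(-a)/8 + 7*a*(-2*log(2) - 1 + log(5))/8 - exp(-9*a/4)/6


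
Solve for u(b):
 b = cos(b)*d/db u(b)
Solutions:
 u(b) = C1 + Integral(b/cos(b), b)


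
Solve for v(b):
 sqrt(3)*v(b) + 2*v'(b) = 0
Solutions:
 v(b) = C1*exp(-sqrt(3)*b/2)


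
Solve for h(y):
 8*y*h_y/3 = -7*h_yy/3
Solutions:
 h(y) = C1 + C2*erf(2*sqrt(7)*y/7)


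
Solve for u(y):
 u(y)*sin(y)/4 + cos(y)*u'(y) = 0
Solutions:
 u(y) = C1*cos(y)^(1/4)


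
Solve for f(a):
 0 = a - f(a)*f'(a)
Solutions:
 f(a) = -sqrt(C1 + a^2)
 f(a) = sqrt(C1 + a^2)


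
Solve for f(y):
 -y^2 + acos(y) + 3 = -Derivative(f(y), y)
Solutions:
 f(y) = C1 + y^3/3 - y*acos(y) - 3*y + sqrt(1 - y^2)


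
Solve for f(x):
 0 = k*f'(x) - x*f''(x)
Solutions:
 f(x) = C1 + x^(re(k) + 1)*(C2*sin(log(x)*Abs(im(k))) + C3*cos(log(x)*im(k)))


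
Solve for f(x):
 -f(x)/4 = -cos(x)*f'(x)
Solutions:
 f(x) = C1*(sin(x) + 1)^(1/8)/(sin(x) - 1)^(1/8)


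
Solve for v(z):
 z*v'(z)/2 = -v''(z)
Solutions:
 v(z) = C1 + C2*erf(z/2)


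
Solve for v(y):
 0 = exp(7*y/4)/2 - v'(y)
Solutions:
 v(y) = C1 + 2*exp(7*y/4)/7


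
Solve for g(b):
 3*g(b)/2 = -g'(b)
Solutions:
 g(b) = C1*exp(-3*b/2)


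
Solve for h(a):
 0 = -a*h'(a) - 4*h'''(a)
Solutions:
 h(a) = C1 + Integral(C2*airyai(-2^(1/3)*a/2) + C3*airybi(-2^(1/3)*a/2), a)


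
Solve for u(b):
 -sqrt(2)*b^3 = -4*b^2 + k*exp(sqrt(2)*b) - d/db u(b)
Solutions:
 u(b) = C1 + sqrt(2)*b^4/4 - 4*b^3/3 + sqrt(2)*k*exp(sqrt(2)*b)/2


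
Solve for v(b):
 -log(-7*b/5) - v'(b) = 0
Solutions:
 v(b) = C1 - b*log(-b) + b*(-log(7) + 1 + log(5))


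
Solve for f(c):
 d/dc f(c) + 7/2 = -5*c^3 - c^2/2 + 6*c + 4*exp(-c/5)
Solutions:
 f(c) = C1 - 5*c^4/4 - c^3/6 + 3*c^2 - 7*c/2 - 20*exp(-c/5)


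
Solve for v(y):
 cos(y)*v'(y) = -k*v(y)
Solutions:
 v(y) = C1*exp(k*(log(sin(y) - 1) - log(sin(y) + 1))/2)


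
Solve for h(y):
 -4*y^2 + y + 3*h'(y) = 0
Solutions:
 h(y) = C1 + 4*y^3/9 - y^2/6


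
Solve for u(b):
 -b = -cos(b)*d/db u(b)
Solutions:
 u(b) = C1 + Integral(b/cos(b), b)


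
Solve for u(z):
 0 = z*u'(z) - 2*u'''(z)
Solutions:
 u(z) = C1 + Integral(C2*airyai(2^(2/3)*z/2) + C3*airybi(2^(2/3)*z/2), z)


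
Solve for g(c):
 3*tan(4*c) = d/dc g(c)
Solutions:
 g(c) = C1 - 3*log(cos(4*c))/4


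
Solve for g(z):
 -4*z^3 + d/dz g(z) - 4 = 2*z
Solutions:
 g(z) = C1 + z^4 + z^2 + 4*z


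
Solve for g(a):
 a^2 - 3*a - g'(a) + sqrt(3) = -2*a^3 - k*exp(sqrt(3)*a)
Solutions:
 g(a) = C1 + a^4/2 + a^3/3 - 3*a^2/2 + sqrt(3)*a + sqrt(3)*k*exp(sqrt(3)*a)/3


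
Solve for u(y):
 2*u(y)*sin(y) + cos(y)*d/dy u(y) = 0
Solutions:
 u(y) = C1*cos(y)^2


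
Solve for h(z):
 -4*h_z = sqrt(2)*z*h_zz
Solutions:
 h(z) = C1 + C2*z^(1 - 2*sqrt(2))


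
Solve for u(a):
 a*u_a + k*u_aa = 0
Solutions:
 u(a) = C1 + C2*sqrt(k)*erf(sqrt(2)*a*sqrt(1/k)/2)


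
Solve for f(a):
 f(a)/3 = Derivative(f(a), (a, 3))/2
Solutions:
 f(a) = C3*exp(2^(1/3)*3^(2/3)*a/3) + (C1*sin(2^(1/3)*3^(1/6)*a/2) + C2*cos(2^(1/3)*3^(1/6)*a/2))*exp(-2^(1/3)*3^(2/3)*a/6)


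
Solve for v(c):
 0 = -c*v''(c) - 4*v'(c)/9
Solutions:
 v(c) = C1 + C2*c^(5/9)


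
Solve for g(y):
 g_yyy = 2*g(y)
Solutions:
 g(y) = C3*exp(2^(1/3)*y) + (C1*sin(2^(1/3)*sqrt(3)*y/2) + C2*cos(2^(1/3)*sqrt(3)*y/2))*exp(-2^(1/3)*y/2)


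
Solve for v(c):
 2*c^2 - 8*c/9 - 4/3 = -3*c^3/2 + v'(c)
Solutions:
 v(c) = C1 + 3*c^4/8 + 2*c^3/3 - 4*c^2/9 - 4*c/3


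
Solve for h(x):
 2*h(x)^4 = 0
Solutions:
 h(x) = 0


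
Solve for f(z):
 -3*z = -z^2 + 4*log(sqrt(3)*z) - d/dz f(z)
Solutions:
 f(z) = C1 - z^3/3 + 3*z^2/2 + 4*z*log(z) - 4*z + z*log(9)


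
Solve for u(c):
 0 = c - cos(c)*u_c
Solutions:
 u(c) = C1 + Integral(c/cos(c), c)


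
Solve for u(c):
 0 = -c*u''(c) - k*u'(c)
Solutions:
 u(c) = C1 + c^(1 - re(k))*(C2*sin(log(c)*Abs(im(k))) + C3*cos(log(c)*im(k)))


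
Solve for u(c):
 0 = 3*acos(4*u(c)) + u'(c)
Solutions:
 Integral(1/acos(4*_y), (_y, u(c))) = C1 - 3*c


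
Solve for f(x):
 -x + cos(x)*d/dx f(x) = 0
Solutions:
 f(x) = C1 + Integral(x/cos(x), x)


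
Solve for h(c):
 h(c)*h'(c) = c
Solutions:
 h(c) = -sqrt(C1 + c^2)
 h(c) = sqrt(C1 + c^2)


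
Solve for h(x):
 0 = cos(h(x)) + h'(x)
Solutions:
 h(x) = pi - asin((C1 + exp(2*x))/(C1 - exp(2*x)))
 h(x) = asin((C1 + exp(2*x))/(C1 - exp(2*x)))


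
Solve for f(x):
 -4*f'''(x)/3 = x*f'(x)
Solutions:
 f(x) = C1 + Integral(C2*airyai(-6^(1/3)*x/2) + C3*airybi(-6^(1/3)*x/2), x)
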